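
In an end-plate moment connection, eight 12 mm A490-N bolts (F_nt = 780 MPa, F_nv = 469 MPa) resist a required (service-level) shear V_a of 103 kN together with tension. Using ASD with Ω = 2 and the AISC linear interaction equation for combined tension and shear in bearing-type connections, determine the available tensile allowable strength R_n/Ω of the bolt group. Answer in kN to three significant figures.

287 kN

A_b = π·12²/4 = 113.1 mm²; f_rv = 103 × 1000 / (8 × 113.1) = 113.8 MPa.
F'_nt = 1.3 F_nt − (Ω F_nt / F_nv) f_rv = 1.3·780 − (2·780/469)·113.8 = 635.3 MPa, capped at F_nt → F'_nt = 635.3 MPa.
R_n = F'_nt · A_b · n = 635.3 × 113.1 × 8 / 1000 = 574.8 kN.
Allowable strength R_n/Ω = 574.8 / 2 = 287 kN.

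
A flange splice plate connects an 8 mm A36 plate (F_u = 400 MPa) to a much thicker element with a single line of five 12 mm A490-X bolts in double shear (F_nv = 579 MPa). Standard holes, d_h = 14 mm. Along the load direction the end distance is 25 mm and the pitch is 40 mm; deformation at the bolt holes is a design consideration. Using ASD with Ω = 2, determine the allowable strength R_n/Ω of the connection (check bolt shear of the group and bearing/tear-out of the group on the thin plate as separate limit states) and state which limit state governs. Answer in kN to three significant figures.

219 kN (bearing governs)

Bolt shear: A_b = π·12²/4 = 113.1 mm²; R_n = 579 × 113.1 × 5 × 2 / 1000 = 654.8 kN → 654.8 / 2 = 327 kN.
Bearing (1.2 l_c t F_u ≤ 2.4 d t F_u): upper limit = 2.4·12·8·400 / 1000 = 92.16 kN.
  Edge l_c = 25 − 14/2 = 18 → r_n = 69.12 kN; interior l_c = 40 − 14 = 26 → r_n = 92.16 kN.
  R_n,bearing = 1·69.12 + 4·92.16 = 437.8 kN → 437.8 / 2 = 219 kN.
Bearing governs: 219 kN.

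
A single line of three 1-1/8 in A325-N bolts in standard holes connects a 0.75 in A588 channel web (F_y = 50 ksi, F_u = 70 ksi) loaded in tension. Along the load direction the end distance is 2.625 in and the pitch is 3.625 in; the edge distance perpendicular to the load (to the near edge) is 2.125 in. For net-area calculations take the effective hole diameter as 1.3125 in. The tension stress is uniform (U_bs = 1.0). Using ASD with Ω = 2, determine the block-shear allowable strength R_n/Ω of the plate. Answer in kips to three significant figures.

142 kips

Shear plane L_v = 2.625 + 2·3.625 = 9.875 in; A_gv = 9.875 × 0.75 = 7.406 in².
A_nv = (9.875 − 2.5·1.3125) × 0.75 = 4.945 in².
A_nt = (2.125 − 0.5·1.3125) × 0.75 = 1.102 in².
0.6 F_u A_nv = 207.7 kips; 0.6 F_y A_gv = 222.2 kips → shear rupture governs the shear term.
R_n = 207.7 + 1.0 × 70 × 1.102 = 284.8 kips.
Allowable strength R_n/Ω = 284.8 / 2 = 142 kips.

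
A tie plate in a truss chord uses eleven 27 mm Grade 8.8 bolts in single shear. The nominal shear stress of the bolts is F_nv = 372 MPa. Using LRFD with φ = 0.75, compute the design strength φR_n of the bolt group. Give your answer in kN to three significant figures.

1760 kN

A_b = π × 27² / 4 = 572.6 mm².
R_n = F_nv · A_b · n · n_s = 372 × 572.6 × 11 × 1 / 1000 = 2343 kN.
Design strength φR_n = 0.75 × 2343 = 1760 kN.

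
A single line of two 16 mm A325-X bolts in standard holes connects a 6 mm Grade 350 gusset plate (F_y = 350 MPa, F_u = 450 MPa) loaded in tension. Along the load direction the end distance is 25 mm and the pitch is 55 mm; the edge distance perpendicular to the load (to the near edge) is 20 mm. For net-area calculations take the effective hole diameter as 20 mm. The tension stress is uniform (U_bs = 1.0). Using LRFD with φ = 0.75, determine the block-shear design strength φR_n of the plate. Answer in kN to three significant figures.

81 kN

Shear plane L_v = 25 + 1·55 = 80 mm; A_gv = 80 × 6 = 480 mm².
A_nv = (80 − 1.5·20) × 6 = 300 mm².
A_nt = (20 − 0.5·20) × 6 = 60 mm².
0.6 F_u A_nv = 81 kN; 0.6 F_y A_gv = 100.8 kN → shear rupture governs the shear term.
R_n = 81 + 1.0 × 450 × 60 / 1000 = 108 kN.
Design strength φR_n = 0.75 × 108 = 81 kN.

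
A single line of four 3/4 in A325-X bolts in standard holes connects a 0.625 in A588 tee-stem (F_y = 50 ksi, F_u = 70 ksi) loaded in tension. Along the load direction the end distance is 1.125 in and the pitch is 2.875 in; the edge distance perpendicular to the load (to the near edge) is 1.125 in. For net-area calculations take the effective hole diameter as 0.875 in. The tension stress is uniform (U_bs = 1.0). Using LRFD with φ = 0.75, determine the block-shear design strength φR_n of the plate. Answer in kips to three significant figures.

Shear plane L_v = 1.125 + 3·2.875 = 9.75 in; A_gv = 9.75 × 0.625 = 6.094 in².
A_nv = (9.75 − 3.5·0.875) × 0.625 = 4.18 in².
A_nt = (1.125 − 0.5·0.875) × 0.625 = 0.4297 in².
0.6 F_u A_nv = 175.5 kips; 0.6 F_y A_gv = 182.8 kips → shear rupture governs the shear term.
R_n = 175.5 + 1.0 × 70 × 0.4297 = 205.6 kips.
Design strength φR_n = 0.75 × 205.6 = 154 kips.

154 kips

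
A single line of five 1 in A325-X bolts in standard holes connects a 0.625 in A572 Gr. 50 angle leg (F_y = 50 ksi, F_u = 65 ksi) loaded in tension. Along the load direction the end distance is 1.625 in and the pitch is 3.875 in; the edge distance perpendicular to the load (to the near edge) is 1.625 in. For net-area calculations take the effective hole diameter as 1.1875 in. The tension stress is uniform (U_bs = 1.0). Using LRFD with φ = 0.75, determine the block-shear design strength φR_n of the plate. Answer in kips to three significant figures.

247 kips

Shear plane L_v = 1.625 + 4·3.875 = 17.12 in; A_gv = 17.12 × 0.625 = 10.7 in².
A_nv = (17.12 − 4.5·1.1875) × 0.625 = 7.363 in².
A_nt = (1.625 − 0.5·1.1875) × 0.625 = 0.6445 in².
0.6 F_u A_nv = 287.2 kips; 0.6 F_y A_gv = 321.1 kips → shear rupture governs the shear term.
R_n = 287.2 + 1.0 × 65 × 0.6445 = 329.1 kips.
Design strength φR_n = 0.75 × 329.1 = 247 kips.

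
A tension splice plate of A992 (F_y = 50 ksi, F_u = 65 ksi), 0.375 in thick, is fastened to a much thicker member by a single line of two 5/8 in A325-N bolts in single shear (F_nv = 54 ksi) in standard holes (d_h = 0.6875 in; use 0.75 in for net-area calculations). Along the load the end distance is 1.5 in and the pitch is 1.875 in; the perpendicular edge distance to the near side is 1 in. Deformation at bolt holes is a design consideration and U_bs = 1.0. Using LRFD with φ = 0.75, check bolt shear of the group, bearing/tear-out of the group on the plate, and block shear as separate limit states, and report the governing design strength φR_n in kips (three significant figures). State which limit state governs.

24.9 kips (bolt shear governs)

Bolt shear: A_b = π·0.625²/4 = 0.3068 in²; R_n = 54 × 0.3068 × 2 × 1 = 33.13 kips → 0.75 × 33.13 = 24.9 kips.
Bearing: edge l_c = 1.156, r_n = 33.82 kips; interior l_c = 1.188, r_n = 34.73 kips; R_n = 33.82 + 1·34.73 = 68.55 kips → 51.4 kips.
Block shear: A_gv = 1.266, A_nv = 0.8438, A_nt = 0.2344 in²; R_n = min(0.6F_uA_nv, 0.6F_yA_gv) + U_bs·F_u·A_nt = 48.14 kips → 36.1 kips.
Bolt shear governs: 24.9 kips.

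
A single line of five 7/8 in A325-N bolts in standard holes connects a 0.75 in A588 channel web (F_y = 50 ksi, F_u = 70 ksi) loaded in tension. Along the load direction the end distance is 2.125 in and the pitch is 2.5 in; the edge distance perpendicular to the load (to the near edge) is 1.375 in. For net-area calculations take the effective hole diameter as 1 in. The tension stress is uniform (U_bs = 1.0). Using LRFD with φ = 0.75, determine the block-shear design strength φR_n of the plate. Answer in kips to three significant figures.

215 kips

Shear plane L_v = 2.125 + 4·2.5 = 12.12 in; A_gv = 12.12 × 0.75 = 9.094 in².
A_nv = (12.12 − 4.5·1) × 0.75 = 5.719 in².
A_nt = (1.375 − 0.5·1) × 0.75 = 0.6562 in².
0.6 F_u A_nv = 240.2 kips; 0.6 F_y A_gv = 272.8 kips → shear rupture governs the shear term.
R_n = 240.2 + 1.0 × 70 × 0.6562 = 286.1 kips.
Design strength φR_n = 0.75 × 286.1 = 215 kips.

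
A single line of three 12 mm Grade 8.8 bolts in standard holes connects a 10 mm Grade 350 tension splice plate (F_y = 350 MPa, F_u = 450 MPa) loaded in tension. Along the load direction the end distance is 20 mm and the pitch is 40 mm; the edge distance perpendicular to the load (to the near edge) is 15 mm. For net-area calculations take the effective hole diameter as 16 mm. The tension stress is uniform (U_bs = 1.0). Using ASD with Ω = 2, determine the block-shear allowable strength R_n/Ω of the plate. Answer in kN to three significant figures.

96.8 kN

Shear plane L_v = 20 + 2·40 = 100 mm; A_gv = 100 × 10 = 1000 mm².
A_nv = (100 − 2.5·16) × 10 = 600 mm².
A_nt = (15 − 0.5·16) × 10 = 70 mm².
0.6 F_u A_nv = 162 kN; 0.6 F_y A_gv = 210 kN → shear rupture governs the shear term.
R_n = 162 + 1.0 × 450 × 70 / 1000 = 193.5 kN.
Allowable strength R_n/Ω = 193.5 / 2 = 96.8 kN.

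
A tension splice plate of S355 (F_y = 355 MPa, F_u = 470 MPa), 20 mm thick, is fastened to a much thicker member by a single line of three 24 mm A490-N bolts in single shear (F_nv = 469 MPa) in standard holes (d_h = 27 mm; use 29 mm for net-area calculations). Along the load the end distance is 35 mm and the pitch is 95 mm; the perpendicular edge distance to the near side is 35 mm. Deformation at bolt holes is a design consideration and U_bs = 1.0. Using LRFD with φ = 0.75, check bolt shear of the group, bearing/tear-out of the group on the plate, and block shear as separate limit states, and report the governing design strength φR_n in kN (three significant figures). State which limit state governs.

Bolt shear: A_b = π·24²/4 = 452.4 mm²; R_n = 469 × 452.4 × 3 × 1 / 1000 = 636.5 kN → 0.75 × 636.5 = 477 kN.
Bearing: edge l_c = 21.5, r_n = 242.5 kN; interior l_c = 68, r_n = 541.4 kN; R_n = 242.5 + 2·541.4 = 1325 kN → 994 kN.
Block shear: A_gv = 4500, A_nv = 3050, A_nt = 410 mm²; R_n = min(0.6F_uA_nv, 0.6F_yA_gv) + U_bs·F_u·A_nt = 1053 kN → 790 kN.
Bolt shear governs: 477 kN.

477 kN (bolt shear governs)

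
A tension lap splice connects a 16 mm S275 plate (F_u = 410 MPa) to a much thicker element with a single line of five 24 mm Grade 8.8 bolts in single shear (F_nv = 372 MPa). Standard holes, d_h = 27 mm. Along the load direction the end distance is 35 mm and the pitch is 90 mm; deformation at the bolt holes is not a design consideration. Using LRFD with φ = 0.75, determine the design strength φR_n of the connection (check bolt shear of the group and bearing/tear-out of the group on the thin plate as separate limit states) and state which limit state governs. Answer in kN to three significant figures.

631 kN (bolt shear governs)

Bolt shear: A_b = π·24²/4 = 452.4 mm²; R_n = 372 × 452.4 × 5 × 1 / 1000 = 841.4 kN → 0.75 × 841.4 = 631 kN.
Bearing (1.5 l_c t F_u ≤ 3.0 d t F_u): upper limit = 3.0·24·16·410 / 1000 = 472.3 kN.
  Edge l_c = 35 − 27/2 = 21.5 → r_n = 211.6 kN; interior l_c = 90 − 27 = 63 → r_n = 472.3 kN.
  R_n,bearing = 1·211.6 + 4·472.3 = 2101 kN → 0.75 × 2101 = 1580 kN.
Bolt shear governs: 631 kN.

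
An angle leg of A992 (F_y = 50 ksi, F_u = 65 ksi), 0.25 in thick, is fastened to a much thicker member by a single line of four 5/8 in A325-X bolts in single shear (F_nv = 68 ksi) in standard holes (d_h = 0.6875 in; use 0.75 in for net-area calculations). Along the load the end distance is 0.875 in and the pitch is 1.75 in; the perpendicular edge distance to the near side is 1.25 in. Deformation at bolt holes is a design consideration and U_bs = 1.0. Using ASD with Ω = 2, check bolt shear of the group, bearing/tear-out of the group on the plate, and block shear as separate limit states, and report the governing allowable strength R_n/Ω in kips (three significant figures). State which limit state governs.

Bolt shear: A_b = π·0.625²/4 = 0.3068 in²; R_n = 68 × 0.3068 × 4 × 1 = 83.45 kips → 83.45 / 2 = 41.7 kips.
Bearing: edge l_c = 0.5312, r_n = 10.36 kips; interior l_c = 1.062, r_n = 20.72 kips; R_n = 10.36 + 3·20.72 = 72.52 kips → 36.3 kips.
Block shear: A_gv = 1.531, A_nv = 0.875, A_nt = 0.2188 in²; R_n = min(0.6F_uA_nv, 0.6F_yA_gv) + U_bs·F_u·A_nt = 48.34 kips → 24.2 kips.
Block shear governs: 24.2 kips.

24.2 kips (block shear governs)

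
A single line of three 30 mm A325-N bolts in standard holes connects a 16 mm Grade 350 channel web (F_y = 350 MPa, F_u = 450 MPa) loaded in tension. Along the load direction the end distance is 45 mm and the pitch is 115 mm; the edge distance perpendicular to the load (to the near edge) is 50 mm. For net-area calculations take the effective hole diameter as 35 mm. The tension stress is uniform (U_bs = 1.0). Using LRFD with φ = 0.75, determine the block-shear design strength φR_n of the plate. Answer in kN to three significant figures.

783 kN

Shear plane L_v = 45 + 2·115 = 275 mm; A_gv = 275 × 16 = 4400 mm².
A_nv = (275 − 2.5·35) × 16 = 3000 mm².
A_nt = (50 − 0.5·35) × 16 = 520 mm².
0.6 F_u A_nv = 810 kN; 0.6 F_y A_gv = 924 kN → shear rupture governs the shear term.
R_n = 810 + 1.0 × 450 × 520 / 1000 = 1044 kN.
Design strength φR_n = 0.75 × 1044 = 783 kN.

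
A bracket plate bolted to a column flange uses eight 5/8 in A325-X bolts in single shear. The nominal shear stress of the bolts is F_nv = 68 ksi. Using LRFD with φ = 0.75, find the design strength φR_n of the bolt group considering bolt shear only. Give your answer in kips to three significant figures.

125 kips

A_b = π × 0.625² / 4 = 0.3068 in².
R_n = F_nv · A_b · n · n_s = 68 × 0.3068 × 8 × 1 = 166.9 kips.
Design strength φR_n = 0.75 × 166.9 = 125 kips.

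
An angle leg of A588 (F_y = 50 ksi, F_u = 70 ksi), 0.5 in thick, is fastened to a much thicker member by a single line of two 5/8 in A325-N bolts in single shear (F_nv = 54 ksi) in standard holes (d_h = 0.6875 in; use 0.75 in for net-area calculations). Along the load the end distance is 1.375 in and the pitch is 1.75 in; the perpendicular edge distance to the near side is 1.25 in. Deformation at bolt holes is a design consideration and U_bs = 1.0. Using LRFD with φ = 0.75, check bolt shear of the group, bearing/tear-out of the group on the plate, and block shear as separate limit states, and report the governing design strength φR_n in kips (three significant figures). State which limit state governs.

Bolt shear: A_b = π·0.625²/4 = 0.3068 in²; R_n = 54 × 0.3068 × 2 × 1 = 33.13 kips → 0.75 × 33.13 = 24.9 kips.
Bearing: edge l_c = 1.031, r_n = 43.31 kips; interior l_c = 1.062, r_n = 44.62 kips; R_n = 43.31 + 1·44.62 = 87.94 kips → 66 kips.
Block shear: A_gv = 1.562, A_nv = 1, A_nt = 0.4375 in²; R_n = min(0.6F_uA_nv, 0.6F_yA_gv) + U_bs·F_u·A_nt = 72.62 kips → 54.5 kips.
Bolt shear governs: 24.9 kips.

24.9 kips (bolt shear governs)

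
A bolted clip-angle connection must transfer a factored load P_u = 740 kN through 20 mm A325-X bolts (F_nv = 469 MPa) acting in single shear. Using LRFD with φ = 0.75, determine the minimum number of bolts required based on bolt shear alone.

A_b = π·20²/4 = 314.2 mm².
Per-bolt design strength φR_n = 0.75 × 469 × 314.2 × 1 / 1000 = 110.5 kN.
n ≥ 740 / 110.5 = 6.696 → use 7 bolts.

7 bolts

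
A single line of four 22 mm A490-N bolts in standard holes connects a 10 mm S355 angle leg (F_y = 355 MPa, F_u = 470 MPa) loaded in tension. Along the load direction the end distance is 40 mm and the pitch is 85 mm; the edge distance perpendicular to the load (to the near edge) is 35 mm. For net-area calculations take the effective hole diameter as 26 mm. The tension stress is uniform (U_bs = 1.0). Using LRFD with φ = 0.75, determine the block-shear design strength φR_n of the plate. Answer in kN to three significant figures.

509 kN

Shear plane L_v = 40 + 3·85 = 295 mm; A_gv = 295 × 10 = 2950 mm².
A_nv = (295 − 3.5·26) × 10 = 2040 mm².
A_nt = (35 − 0.5·26) × 10 = 220 mm².
0.6 F_u A_nv = 575.3 kN; 0.6 F_y A_gv = 628.4 kN → shear rupture governs the shear term.
R_n = 575.3 + 1.0 × 470 × 220 / 1000 = 678.7 kN.
Design strength φR_n = 0.75 × 678.7 = 509 kN.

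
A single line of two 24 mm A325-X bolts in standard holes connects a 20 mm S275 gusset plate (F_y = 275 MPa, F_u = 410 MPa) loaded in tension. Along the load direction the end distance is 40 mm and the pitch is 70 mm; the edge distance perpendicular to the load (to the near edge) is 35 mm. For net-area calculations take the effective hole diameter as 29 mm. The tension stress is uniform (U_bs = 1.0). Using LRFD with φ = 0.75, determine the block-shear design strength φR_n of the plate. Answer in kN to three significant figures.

371 kN

Shear plane L_v = 40 + 1·70 = 110 mm; A_gv = 110 × 20 = 2200 mm².
A_nv = (110 − 1.5·29) × 20 = 1330 mm².
A_nt = (35 − 0.5·29) × 20 = 410 mm².
0.6 F_u A_nv = 327.2 kN; 0.6 F_y A_gv = 363 kN → shear rupture governs the shear term.
R_n = 327.2 + 1.0 × 410 × 410 / 1000 = 495.3 kN.
Design strength φR_n = 0.75 × 495.3 = 371 kN.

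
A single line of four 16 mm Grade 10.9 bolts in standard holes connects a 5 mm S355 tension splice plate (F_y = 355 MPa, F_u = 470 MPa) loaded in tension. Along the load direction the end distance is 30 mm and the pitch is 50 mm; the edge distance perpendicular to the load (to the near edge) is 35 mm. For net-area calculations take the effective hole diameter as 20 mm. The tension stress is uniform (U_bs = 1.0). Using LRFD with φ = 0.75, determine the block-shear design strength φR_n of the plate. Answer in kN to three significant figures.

160 kN

Shear plane L_v = 30 + 3·50 = 180 mm; A_gv = 180 × 5 = 900 mm².
A_nv = (180 − 3.5·20) × 5 = 550 mm².
A_nt = (35 − 0.5·20) × 5 = 125 mm².
0.6 F_u A_nv = 155.1 kN; 0.6 F_y A_gv = 191.7 kN → shear rupture governs the shear term.
R_n = 155.1 + 1.0 × 470 × 125 / 1000 = 213.8 kN.
Design strength φR_n = 0.75 × 213.8 = 160 kN.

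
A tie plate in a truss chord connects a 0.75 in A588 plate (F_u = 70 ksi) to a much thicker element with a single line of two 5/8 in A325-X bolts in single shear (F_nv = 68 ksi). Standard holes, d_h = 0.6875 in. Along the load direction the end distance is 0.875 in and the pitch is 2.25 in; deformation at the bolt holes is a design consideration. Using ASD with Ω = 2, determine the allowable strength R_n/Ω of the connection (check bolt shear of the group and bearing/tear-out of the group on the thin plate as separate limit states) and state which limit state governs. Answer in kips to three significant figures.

20.9 kips (bolt shear governs)

Bolt shear: A_b = π·0.625²/4 = 0.3068 in²; R_n = 68 × 0.3068 × 2 × 1 = 41.72 kips → 41.72 / 2 = 20.9 kips.
Bearing (1.2 l_c t F_u ≤ 2.4 d t F_u): upper limit = 2.4·0.625·0.75·70 = 78.75 kips.
  Edge l_c = 0.875 − 0.6875/2 = 0.5312 → r_n = 33.47 kips; interior l_c = 2.25 − 0.6875 = 1.562 → r_n = 78.75 kips.
  R_n,bearing = 1·33.47 + 1·78.75 = 112.2 kips → 112.2 / 2 = 56.1 kips.
Bolt shear governs: 20.9 kips.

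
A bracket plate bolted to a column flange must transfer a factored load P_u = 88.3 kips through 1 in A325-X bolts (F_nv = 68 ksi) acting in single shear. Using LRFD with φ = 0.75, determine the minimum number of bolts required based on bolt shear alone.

A_b = π·1²/4 = 0.7854 in².
Per-bolt design strength φR_n = 0.75 × 68 × 0.7854 × 1 = 40.06 kips.
n ≥ 88.3 / 40.06 = 2.204 → use 3 bolts.

3 bolts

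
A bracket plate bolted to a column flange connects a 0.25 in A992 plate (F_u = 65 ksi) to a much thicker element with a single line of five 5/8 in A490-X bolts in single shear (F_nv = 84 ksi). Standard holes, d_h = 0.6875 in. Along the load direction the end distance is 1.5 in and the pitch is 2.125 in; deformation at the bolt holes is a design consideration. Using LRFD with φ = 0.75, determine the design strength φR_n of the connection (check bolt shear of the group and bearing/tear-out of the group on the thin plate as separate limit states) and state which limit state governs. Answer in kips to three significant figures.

90 kips (bearing governs)

Bolt shear: A_b = π·0.625²/4 = 0.3068 in²; R_n = 84 × 0.3068 × 5 × 1 = 128.9 kips → 0.75 × 128.9 = 96.6 kips.
Bearing (1.2 l_c t F_u ≤ 2.4 d t F_u): upper limit = 2.4·0.625·0.25·65 = 24.38 kips.
  Edge l_c = 1.5 − 0.6875/2 = 1.156 → r_n = 22.55 kips; interior l_c = 2.125 − 0.6875 = 1.438 → r_n = 24.38 kips.
  R_n,bearing = 1·22.55 + 4·24.38 = 120 kips → 0.75 × 120 = 90 kips.
Bearing governs: 90 kips.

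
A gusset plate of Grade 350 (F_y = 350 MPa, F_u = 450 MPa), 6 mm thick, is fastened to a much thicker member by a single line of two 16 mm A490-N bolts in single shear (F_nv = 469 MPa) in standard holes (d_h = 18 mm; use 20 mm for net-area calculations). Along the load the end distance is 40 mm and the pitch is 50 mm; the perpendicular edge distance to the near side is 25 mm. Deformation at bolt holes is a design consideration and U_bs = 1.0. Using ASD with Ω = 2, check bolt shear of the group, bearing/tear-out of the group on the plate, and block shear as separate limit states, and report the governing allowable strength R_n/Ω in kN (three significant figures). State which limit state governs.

Bolt shear: A_b = π·16²/4 = 201.1 mm²; R_n = 469 × 201.1 × 2 × 1 / 1000 = 188.6 kN → 188.6 / 2 = 94.3 kN.
Bearing: edge l_c = 31, r_n = 100.4 kN; interior l_c = 32, r_n = 103.7 kN; R_n = 100.4 + 1·103.7 = 204.1 kN → 102 kN.
Block shear: A_gv = 540, A_nv = 360, A_nt = 90 mm²; R_n = min(0.6F_uA_nv, 0.6F_yA_gv) + U_bs·F_u·A_nt = 137.7 kN → 68.9 kN.
Block shear governs: 68.9 kN.

68.9 kN (block shear governs)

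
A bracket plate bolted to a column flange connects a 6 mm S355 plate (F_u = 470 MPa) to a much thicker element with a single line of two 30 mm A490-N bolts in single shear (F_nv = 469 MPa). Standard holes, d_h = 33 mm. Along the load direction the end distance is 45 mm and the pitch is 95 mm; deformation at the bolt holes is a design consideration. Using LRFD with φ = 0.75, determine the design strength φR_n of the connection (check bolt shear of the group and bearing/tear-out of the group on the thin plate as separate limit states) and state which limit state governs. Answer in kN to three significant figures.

Bolt shear: A_b = π·30²/4 = 706.9 mm²; R_n = 469 × 706.9 × 2 × 1 / 1000 = 663 kN → 0.75 × 663 = 497 kN.
Bearing (1.2 l_c t F_u ≤ 2.4 d t F_u): upper limit = 2.4·30·6·470 / 1000 = 203 kN.
  Edge l_c = 45 − 33/2 = 28.5 → r_n = 96.44 kN; interior l_c = 95 − 33 = 62 → r_n = 203 kN.
  R_n,bearing = 1·96.44 + 1·203 = 299.5 kN → 0.75 × 299.5 = 225 kN.
Bearing governs: 225 kN.

225 kN (bearing governs)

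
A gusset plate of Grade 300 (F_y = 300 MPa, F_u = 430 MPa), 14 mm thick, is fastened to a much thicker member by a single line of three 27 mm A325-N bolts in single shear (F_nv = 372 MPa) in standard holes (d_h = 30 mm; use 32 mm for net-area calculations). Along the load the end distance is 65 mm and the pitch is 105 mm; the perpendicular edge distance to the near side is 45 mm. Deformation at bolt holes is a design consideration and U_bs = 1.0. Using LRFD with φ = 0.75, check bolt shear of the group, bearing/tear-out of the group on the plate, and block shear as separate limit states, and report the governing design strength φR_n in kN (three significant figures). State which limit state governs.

Bolt shear: A_b = π·27²/4 = 572.6 mm²; R_n = 372 × 572.6 × 3 × 1 / 1000 = 639 kN → 0.75 × 639 = 479 kN.
Bearing: edge l_c = 50, r_n = 361.2 kN; interior l_c = 75, r_n = 390.1 kN; R_n = 361.2 + 2·390.1 = 1141 kN → 856 kN.
Block shear: A_gv = 3850, A_nv = 2730, A_nt = 406 mm²; R_n = min(0.6F_uA_nv, 0.6F_yA_gv) + U_bs·F_u·A_nt = 867.6 kN → 651 kN.
Bolt shear governs: 479 kN.

479 kN (bolt shear governs)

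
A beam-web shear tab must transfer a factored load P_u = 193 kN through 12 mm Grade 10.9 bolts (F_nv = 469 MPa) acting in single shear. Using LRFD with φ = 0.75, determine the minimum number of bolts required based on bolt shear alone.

5 bolts

A_b = π·12²/4 = 113.1 mm².
Per-bolt design strength φR_n = 0.75 × 469 × 113.1 × 1 / 1000 = 39.78 kN.
n ≥ 193 / 39.78 = 4.851 → use 5 bolts.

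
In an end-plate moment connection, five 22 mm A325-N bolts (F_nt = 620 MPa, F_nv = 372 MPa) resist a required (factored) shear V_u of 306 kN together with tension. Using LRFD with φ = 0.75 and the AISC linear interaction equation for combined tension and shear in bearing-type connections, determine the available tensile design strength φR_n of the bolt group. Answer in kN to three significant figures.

639 kN

A_b = π·22²/4 = 380.1 mm²; f_rv = 306 × 1000 / (5 × 380.1) = 161 MPa.
F'_nt = 1.3 F_nt − (F_nt / φF_nv) f_rv = 1.3·620 − (620/(0.75·372))·161 = 448.2 MPa, capped at F_nt → F'_nt = 448.2 MPa.
R_n = F'_nt · A_b · n = 448.2 × 380.1 × 5 / 1000 = 851.9 kN.
Design strength φR_n = 0.75 × 851.9 = 639 kN.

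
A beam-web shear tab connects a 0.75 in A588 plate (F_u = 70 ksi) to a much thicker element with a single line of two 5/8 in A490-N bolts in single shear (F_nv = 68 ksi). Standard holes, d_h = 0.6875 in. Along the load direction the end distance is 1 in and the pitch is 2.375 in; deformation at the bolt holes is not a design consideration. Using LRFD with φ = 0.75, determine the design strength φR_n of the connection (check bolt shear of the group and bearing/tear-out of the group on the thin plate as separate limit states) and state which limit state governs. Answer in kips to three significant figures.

31.3 kips (bolt shear governs)

Bolt shear: A_b = π·0.625²/4 = 0.3068 in²; R_n = 68 × 0.3068 × 2 × 1 = 41.72 kips → 0.75 × 41.72 = 31.3 kips.
Bearing (1.5 l_c t F_u ≤ 3.0 d t F_u): upper limit = 3.0·0.625·0.75·70 = 98.44 kips.
  Edge l_c = 1 − 0.6875/2 = 0.6562 → r_n = 51.68 kips; interior l_c = 2.375 − 0.6875 = 1.688 → r_n = 98.44 kips.
  R_n,bearing = 1·51.68 + 1·98.44 = 150.1 kips → 0.75 × 150.1 = 113 kips.
Bolt shear governs: 31.3 kips.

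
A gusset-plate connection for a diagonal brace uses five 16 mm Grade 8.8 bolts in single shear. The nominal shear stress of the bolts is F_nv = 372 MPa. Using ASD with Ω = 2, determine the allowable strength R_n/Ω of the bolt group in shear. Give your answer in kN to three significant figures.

187 kN

A_b = π × 16² / 4 = 201.1 mm².
R_n = F_nv · A_b · n · n_s = 372 × 201.1 × 5 × 1 / 1000 = 374 kN.
Allowable strength R_n/Ω = 374 / 2 = 187 kN.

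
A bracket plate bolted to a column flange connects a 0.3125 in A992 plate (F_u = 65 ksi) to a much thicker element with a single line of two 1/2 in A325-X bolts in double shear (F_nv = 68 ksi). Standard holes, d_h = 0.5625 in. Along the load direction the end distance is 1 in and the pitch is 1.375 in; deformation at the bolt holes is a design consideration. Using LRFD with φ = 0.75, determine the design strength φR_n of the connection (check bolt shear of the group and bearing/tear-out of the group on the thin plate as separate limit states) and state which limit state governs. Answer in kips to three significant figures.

28 kips (bearing governs)

Bolt shear: A_b = π·0.5²/4 = 0.1963 in²; R_n = 68 × 0.1963 × 2 × 2 = 53.41 kips → 0.75 × 53.41 = 40.1 kips.
Bearing (1.2 l_c t F_u ≤ 2.4 d t F_u): upper limit = 2.4·0.5·0.3125·65 = 24.38 kips.
  Edge l_c = 1 − 0.5625/2 = 0.7188 → r_n = 17.52 kips; interior l_c = 1.375 − 0.5625 = 0.8125 → r_n = 19.8 kips.
  R_n,bearing = 1·17.52 + 1·19.8 = 37.32 kips → 0.75 × 37.32 = 28 kips.
Bearing governs: 28 kips.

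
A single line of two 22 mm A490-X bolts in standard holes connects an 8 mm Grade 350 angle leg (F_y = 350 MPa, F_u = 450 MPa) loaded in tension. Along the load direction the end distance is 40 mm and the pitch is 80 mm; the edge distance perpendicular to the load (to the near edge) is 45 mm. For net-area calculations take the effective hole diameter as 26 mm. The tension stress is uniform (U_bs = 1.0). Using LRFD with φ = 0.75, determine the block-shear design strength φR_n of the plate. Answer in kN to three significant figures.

218 kN

Shear plane L_v = 40 + 1·80 = 120 mm; A_gv = 120 × 8 = 960 mm².
A_nv = (120 − 1.5·26) × 8 = 648 mm².
A_nt = (45 − 0.5·26) × 8 = 256 mm².
0.6 F_u A_nv = 175 kN; 0.6 F_y A_gv = 201.6 kN → shear rupture governs the shear term.
R_n = 175 + 1.0 × 450 × 256 / 1000 = 290.2 kN.
Design strength φR_n = 0.75 × 290.2 = 218 kN.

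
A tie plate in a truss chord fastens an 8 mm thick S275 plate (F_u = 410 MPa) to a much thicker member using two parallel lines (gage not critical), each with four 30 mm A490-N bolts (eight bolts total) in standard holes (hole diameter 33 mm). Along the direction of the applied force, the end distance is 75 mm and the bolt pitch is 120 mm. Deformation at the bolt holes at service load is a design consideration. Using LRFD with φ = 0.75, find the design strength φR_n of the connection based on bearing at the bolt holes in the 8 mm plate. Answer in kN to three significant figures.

Per bolt r_n = 1.2 l_c t F_u ≤ 2.4 d t F_u; upper limit = 2.4 × 30 × 8 × 410 / 1000 = 236.2 kN.
Edge bolt: l_c = 75 − 33/2 = 58.5 mm → 1.2 × 58.5 × 8 × 410 / 1000 = 230.3 → r_n = 230.3 kN.
Interior bolts: l_c = 120 − 33 = 87 mm → 1.2 × 87 × 8 × 410 / 1000 = 342.4 → r_n = 236.2 kN.
R_n = 2 × 230.3 + 6 × 236.2 = 1877 kN.
Design strength φR_n = 0.75 × 1877 = 1410 kN.

1410 kN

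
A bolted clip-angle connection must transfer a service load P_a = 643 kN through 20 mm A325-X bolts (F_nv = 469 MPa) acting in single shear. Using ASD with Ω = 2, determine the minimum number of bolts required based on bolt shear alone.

A_b = π·20²/4 = 314.2 mm².
Per-bolt allowable strength R_n/Ω = 469 × 314.2 × 1 / 1000 / 2 = 73.67 kN.
n ≥ 643 / 73.67 = 8.728 → use 9 bolts.

9 bolts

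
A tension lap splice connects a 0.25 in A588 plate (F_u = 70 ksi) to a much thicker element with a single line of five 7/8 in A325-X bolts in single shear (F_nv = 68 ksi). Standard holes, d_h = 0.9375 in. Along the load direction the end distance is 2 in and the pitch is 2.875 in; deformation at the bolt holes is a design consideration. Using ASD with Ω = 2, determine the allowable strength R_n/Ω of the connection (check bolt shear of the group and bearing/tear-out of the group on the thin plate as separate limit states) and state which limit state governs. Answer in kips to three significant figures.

Bolt shear: A_b = π·0.875²/4 = 0.6013 in²; R_n = 68 × 0.6013 × 5 × 1 = 204.4 kips → 204.4 / 2 = 102 kips.
Bearing (1.2 l_c t F_u ≤ 2.4 d t F_u): upper limit = 2.4·0.875·0.25·70 = 36.75 kips.
  Edge l_c = 2 − 0.9375/2 = 1.531 → r_n = 32.16 kips; interior l_c = 2.875 − 0.9375 = 1.938 → r_n = 36.75 kips.
  R_n,bearing = 1·32.16 + 4·36.75 = 179.2 kips → 179.2 / 2 = 89.6 kips.
Bearing governs: 89.6 kips.

89.6 kips (bearing governs)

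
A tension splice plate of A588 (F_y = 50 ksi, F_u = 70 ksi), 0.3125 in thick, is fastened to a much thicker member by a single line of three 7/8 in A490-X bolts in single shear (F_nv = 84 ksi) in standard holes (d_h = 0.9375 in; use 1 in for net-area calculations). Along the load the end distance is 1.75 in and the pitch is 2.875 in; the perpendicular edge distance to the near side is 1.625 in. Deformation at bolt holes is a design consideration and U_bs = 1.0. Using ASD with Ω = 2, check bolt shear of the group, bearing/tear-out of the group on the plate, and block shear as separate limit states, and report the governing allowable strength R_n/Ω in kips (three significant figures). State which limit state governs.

45.1 kips (block shear governs)

Bolt shear: A_b = π·0.875²/4 = 0.6013 in²; R_n = 84 × 0.6013 × 3 × 1 = 151.5 kips → 151.5 / 2 = 75.8 kips.
Bearing: edge l_c = 1.281, r_n = 33.63 kips; interior l_c = 1.938, r_n = 45.94 kips; R_n = 33.63 + 2·45.94 = 125.5 kips → 62.8 kips.
Block shear: A_gv = 2.344, A_nv = 1.562, A_nt = 0.3516 in²; R_n = min(0.6F_uA_nv, 0.6F_yA_gv) + U_bs·F_u·A_nt = 90.23 kips → 45.1 kips.
Block shear governs: 45.1 kips.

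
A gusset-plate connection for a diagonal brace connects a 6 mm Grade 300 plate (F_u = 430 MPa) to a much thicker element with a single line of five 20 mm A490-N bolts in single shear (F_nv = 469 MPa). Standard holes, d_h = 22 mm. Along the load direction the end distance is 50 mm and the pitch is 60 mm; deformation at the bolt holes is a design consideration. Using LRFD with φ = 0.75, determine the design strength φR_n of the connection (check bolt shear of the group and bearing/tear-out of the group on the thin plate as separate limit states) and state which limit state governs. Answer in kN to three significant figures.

444 kN (bearing governs)

Bolt shear: A_b = π·20²/4 = 314.2 mm²; R_n = 469 × 314.2 × 5 × 1 / 1000 = 736.7 kN → 0.75 × 736.7 = 553 kN.
Bearing (1.2 l_c t F_u ≤ 2.4 d t F_u): upper limit = 2.4·20·6·430 / 1000 = 123.8 kN.
  Edge l_c = 50 − 22/2 = 39 → r_n = 120.7 kN; interior l_c = 60 − 22 = 38 → r_n = 117.6 kN.
  R_n,bearing = 1·120.7 + 4·117.6 = 591.3 kN → 0.75 × 591.3 = 444 kN.
Bearing governs: 444 kN.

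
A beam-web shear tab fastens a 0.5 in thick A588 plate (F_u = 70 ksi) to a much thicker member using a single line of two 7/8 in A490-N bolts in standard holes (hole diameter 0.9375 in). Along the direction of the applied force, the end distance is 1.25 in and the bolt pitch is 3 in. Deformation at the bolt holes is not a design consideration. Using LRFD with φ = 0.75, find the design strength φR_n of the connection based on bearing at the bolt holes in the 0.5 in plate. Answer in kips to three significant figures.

Per bolt r_n = 1.5 l_c t F_u ≤ 3.0 d t F_u; upper limit = 3.0 × 0.875 × 0.5 × 70 = 91.88 kips.
Edge bolt: l_c = 1.25 − 0.9375/2 = 0.7812 in → 1.5 × 0.7812 × 0.5 × 70 = 41.02 → r_n = 41.02 kips.
Interior bolts: l_c = 3 − 0.9375 = 2.062 in → 1.5 × 2.062 × 0.5 × 70 = 108.3 → r_n = 91.88 kips.
R_n = 1 × 41.02 + 1 × 91.88 = 132.9 kips.
Design strength φR_n = 0.75 × 132.9 = 99.7 kips.

99.7 kips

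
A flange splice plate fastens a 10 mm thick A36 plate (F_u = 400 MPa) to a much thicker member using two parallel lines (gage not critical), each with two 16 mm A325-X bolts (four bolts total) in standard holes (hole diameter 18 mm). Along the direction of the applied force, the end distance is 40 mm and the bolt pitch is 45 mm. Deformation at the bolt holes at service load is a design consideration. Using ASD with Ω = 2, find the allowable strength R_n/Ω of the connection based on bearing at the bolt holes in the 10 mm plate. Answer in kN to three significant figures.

Per bolt r_n = 1.2 l_c t F_u ≤ 2.4 d t F_u; upper limit = 2.4 × 16 × 10 × 400 / 1000 = 153.6 kN.
Edge bolt: l_c = 40 − 18/2 = 31 mm → 1.2 × 31 × 10 × 400 / 1000 = 148.8 → r_n = 148.8 kN.
Interior bolts: l_c = 45 − 18 = 27 mm → 1.2 × 27 × 10 × 400 / 1000 = 129.6 → r_n = 129.6 kN.
R_n = 2 × 148.8 + 2 × 129.6 = 556.8 kN.
Allowable strength R_n/Ω = 556.8 / 2 = 278 kN.

278 kN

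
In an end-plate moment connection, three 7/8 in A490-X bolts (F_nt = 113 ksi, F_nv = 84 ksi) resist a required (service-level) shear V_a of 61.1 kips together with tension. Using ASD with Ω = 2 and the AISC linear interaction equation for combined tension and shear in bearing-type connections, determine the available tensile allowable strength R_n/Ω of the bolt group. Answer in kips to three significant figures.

50.3 kips

A_b = π·0.875²/4 = 0.6013 in²; f_rv = 61.1 / (3 × 0.6013) = 33.87 ksi.
F'_nt = 1.3 F_nt − (Ω F_nt / F_nv) f_rv = 1.3·113 − (2·113/84)·33.87 = 55.77 ksi, capped at F_nt → F'_nt = 55.77 ksi.
R_n = F'_nt · A_b · n = 55.77 × 0.6013 × 3 = 100.6 kips.
Allowable strength R_n/Ω = 100.6 / 2 = 50.3 kips.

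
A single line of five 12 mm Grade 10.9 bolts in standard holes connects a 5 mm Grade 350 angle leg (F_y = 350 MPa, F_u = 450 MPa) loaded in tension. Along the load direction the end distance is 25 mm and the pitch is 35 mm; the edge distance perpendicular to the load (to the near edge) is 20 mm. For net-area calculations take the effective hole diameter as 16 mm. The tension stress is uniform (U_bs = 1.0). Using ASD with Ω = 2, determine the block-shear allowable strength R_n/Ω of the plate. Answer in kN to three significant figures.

76.3 kN

Shear plane L_v = 25 + 4·35 = 165 mm; A_gv = 165 × 5 = 825 mm².
A_nv = (165 − 4.5·16) × 5 = 465 mm².
A_nt = (20 − 0.5·16) × 5 = 60 mm².
0.6 F_u A_nv = 125.5 kN; 0.6 F_y A_gv = 173.2 kN → shear rupture governs the shear term.
R_n = 125.5 + 1.0 × 450 × 60 / 1000 = 152.6 kN.
Allowable strength R_n/Ω = 152.6 / 2 = 76.3 kN.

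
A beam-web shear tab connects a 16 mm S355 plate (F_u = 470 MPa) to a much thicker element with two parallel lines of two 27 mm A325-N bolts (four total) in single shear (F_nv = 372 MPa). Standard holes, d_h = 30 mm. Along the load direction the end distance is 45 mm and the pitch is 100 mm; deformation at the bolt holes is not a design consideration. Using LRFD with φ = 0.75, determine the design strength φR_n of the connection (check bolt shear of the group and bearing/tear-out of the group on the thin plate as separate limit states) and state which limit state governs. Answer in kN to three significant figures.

Bolt shear: A_b = π·27²/4 = 572.6 mm²; R_n = 372 × 572.6 × 4 × 1 / 1000 = 852 kN → 0.75 × 852 = 639 kN.
Bearing (1.5 l_c t F_u ≤ 3.0 d t F_u): upper limit = 3.0·27·16·470 / 1000 = 609.1 kN.
  Edge l_c = 45 − 30/2 = 30 → r_n = 338.4 kN; interior l_c = 100 − 30 = 70 → r_n = 609.1 kN.
  R_n,bearing = 2·338.4 + 2·609.1 = 1895 kN → 0.75 × 1895 = 1420 kN.
Bolt shear governs: 639 kN.

639 kN (bolt shear governs)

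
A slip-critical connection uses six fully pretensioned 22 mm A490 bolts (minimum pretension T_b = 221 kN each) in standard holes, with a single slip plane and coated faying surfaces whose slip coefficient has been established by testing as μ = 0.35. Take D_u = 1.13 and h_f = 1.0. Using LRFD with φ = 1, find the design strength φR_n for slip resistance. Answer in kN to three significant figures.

R_n = μ · D_u · h_f · T_b · n_s · n_b = 0.35 × 1.13 × 1.0 × 221 × 1 × 6 = 524.4 kN.
Design strength φR_n = 1 × 524.4 = 524 kN.

524 kN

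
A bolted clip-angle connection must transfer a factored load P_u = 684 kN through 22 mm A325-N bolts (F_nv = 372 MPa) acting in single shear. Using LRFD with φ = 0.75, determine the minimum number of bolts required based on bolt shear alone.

A_b = π·22²/4 = 380.1 mm².
Per-bolt design strength φR_n = 0.75 × 372 × 380.1 × 1 / 1000 = 106.1 kN.
n ≥ 684 / 106.1 = 6.449 → use 7 bolts.

7 bolts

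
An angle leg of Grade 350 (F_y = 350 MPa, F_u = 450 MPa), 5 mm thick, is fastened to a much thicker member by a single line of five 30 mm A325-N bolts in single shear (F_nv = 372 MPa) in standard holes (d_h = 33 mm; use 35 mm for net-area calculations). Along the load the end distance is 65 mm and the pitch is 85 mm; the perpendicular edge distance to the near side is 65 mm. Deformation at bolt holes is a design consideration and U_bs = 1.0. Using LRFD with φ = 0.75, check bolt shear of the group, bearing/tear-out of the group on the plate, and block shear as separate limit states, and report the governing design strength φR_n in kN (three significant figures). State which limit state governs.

Bolt shear: A_b = π·30²/4 = 706.9 mm²; R_n = 372 × 706.9 × 5 × 1 / 1000 = 1315 kN → 0.75 × 1315 = 986 kN.
Bearing: edge l_c = 48.5, r_n = 130.9 kN; interior l_c = 52, r_n = 140.4 kN; R_n = 130.9 + 4·140.4 = 692.5 kN → 519 kN.
Block shear: A_gv = 2025, A_nv = 1238, A_nt = 237.5 mm²; R_n = min(0.6F_uA_nv, 0.6F_yA_gv) + U_bs·F_u·A_nt = 441 kN → 331 kN.
Block shear governs: 331 kN.

331 kN (block shear governs)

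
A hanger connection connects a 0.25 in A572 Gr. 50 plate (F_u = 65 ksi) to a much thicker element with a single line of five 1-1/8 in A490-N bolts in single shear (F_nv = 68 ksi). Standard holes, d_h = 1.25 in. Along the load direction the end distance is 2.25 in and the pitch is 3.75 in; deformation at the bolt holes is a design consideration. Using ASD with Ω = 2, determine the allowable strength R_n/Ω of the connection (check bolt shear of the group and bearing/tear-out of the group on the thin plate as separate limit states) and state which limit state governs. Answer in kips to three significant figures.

104 kips (bearing governs)

Bolt shear: A_b = π·1.125²/4 = 0.994 in²; R_n = 68 × 0.994 × 5 × 1 = 338 kips → 338 / 2 = 169 kips.
Bearing (1.2 l_c t F_u ≤ 2.4 d t F_u): upper limit = 2.4·1.125·0.25·65 = 43.87 kips.
  Edge l_c = 2.25 − 1.25/2 = 1.625 → r_n = 31.69 kips; interior l_c = 3.75 − 1.25 = 2.5 → r_n = 43.87 kips.
  R_n,bearing = 1·31.69 + 4·43.87 = 207.2 kips → 207.2 / 2 = 104 kips.
Bearing governs: 104 kips.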